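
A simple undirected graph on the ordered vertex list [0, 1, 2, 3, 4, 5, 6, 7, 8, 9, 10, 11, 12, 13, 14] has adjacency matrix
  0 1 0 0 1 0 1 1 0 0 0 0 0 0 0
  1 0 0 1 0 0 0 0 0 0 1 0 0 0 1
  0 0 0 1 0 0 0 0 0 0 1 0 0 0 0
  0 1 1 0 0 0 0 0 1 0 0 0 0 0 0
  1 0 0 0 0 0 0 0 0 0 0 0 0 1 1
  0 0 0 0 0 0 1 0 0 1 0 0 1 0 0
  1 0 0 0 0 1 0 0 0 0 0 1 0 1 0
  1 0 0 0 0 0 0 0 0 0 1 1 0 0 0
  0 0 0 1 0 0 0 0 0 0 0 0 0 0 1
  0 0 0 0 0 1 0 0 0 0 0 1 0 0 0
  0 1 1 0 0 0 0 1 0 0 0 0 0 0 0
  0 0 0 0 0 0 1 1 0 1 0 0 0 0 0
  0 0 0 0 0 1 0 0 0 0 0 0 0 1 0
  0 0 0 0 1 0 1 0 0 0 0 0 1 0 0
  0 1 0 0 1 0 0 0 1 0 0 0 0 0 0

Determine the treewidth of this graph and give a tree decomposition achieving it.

Treewidth 3.
One optimal decomposition is:
Bags: B1 = {2, 3, 8, 10}  B2 = {1, 3, 8, 10}  B3 = {1, 8, 10, 14}  B4 = {1, 7, 10, 14}  B5 = {0, 1, 7, 14}  B6 = {0, 4, 7, 14}  B7 = {0, 4, 7, 11}  B8 = {0, 4, 6, 11}  B9 = {4, 6, 11, 13}  B10 = {6, 9, 11, 13}  B11 = {5, 6, 9, 13}  B12 = {5, 9, 12, 13}
Tree: B1–B2, B2–B3, B3–B4, B4–B5, B5–B6, B6–B7, B7–B8, B8–B9, B9–B10, B10–B11, B11–B12

The largest bag has 4 vertices, giving width 3; this decomposition certifies tw(G) ≤ 3. For the lower bound: the 4 vertex sets {2,3,8}, {10}, {1}, {0,4,7,14} are disjoint, each induces a connected subgraph, and every pair is joined by at least one edge of G. Contracting each set to a single vertex therefore yields K_{4} as a minor, and since treewidth is minor-monotone, tw(G) ≥ tw(K_{4}) = 3. Therefore the treewidth is 3.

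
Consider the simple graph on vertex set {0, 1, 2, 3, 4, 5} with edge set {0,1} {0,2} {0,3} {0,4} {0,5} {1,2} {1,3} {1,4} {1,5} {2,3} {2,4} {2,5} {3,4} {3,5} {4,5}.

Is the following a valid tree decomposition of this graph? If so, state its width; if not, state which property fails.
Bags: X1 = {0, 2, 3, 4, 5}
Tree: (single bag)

A tree decomposition must satisfy three properties: every vertex lies in some bag; for every edge, both endpoints lie together in some bag; and for every vertex, the bags containing it form a connected subtree. Here vertex 1 appears in no bag, so the decomposition is invalid.

No — vertex 1 appears in no bag.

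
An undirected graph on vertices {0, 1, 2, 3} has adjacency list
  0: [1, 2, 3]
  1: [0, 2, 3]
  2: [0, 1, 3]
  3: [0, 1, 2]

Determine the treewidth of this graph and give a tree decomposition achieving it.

Treewidth 3.
One optimal decomposition is:
Bags: B1 = {0, 1, 2, 3}
Tree: (single bag)

A single bag containing all 4 vertices is trivially a valid decomposition of width 3. Conversely, {0, 1, 2, 3} is a clique of size 4, and the vertices of any clique must share a bag in every tree decomposition; so some bag has ≥ 4 vertices and tw(G) ≥ 3. Combining the bounds, tw(G) = 3.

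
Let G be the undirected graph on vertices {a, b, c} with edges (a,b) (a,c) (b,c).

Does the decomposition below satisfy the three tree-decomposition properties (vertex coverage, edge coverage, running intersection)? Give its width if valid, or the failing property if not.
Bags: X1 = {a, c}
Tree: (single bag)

A tree decomposition must satisfy three properties: every vertex lies in some bag; for every edge, both endpoints lie together in some bag; and for every vertex, the bags containing it form a connected subtree. Here vertex b appears in no bag, so the decomposition is invalid.

No — vertex b appears in no bag.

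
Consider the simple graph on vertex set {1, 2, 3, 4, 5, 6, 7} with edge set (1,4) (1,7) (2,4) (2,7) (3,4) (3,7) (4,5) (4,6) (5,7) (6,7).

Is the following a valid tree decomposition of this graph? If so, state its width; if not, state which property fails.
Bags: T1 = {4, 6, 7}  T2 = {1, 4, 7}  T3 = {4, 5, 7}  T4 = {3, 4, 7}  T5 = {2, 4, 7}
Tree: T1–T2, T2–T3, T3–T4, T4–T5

Yes; width 2.

Checking the three conditions: (i) the bags cover all of {1, 2, 3, 4, 5, 6, 7}; (ii) for each edge, some bag contains both endpoints; (iii) the bags containing any fixed vertex form a subtree. All hold, so the decomposition is valid with width 3 − 1 = 2.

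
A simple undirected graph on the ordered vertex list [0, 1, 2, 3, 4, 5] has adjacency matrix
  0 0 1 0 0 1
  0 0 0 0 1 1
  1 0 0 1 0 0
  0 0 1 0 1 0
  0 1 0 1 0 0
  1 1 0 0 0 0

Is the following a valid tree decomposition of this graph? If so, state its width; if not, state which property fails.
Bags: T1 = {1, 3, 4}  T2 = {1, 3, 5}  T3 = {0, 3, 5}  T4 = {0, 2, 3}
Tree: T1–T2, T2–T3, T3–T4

Vertex coverage: the bags together contain {0, 1, 2, 3, 4, 5}, the full vertex set. Edge coverage: each edge of G has both endpoints in at least one bag. Running intersection: for every vertex, the bags containing it form a connected subtree. All three properties hold, so this is a valid tree decomposition of width max|bag| − 1 = 2, and hence tw(G) ≤ 2.

Yes; width 2.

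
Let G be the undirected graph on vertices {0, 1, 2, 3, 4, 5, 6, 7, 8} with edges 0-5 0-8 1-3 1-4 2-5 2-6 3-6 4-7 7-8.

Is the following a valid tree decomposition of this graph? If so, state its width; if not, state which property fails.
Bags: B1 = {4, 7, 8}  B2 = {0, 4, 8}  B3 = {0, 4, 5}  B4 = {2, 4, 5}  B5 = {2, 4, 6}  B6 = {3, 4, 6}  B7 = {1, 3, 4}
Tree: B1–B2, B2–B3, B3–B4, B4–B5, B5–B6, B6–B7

Checking the three conditions: (i) the bags cover all of {0, 1, 2, 3, 4, 5, 6, 7, 8}; (ii) for each edge, some bag contains both endpoints; (iii) the bags containing any fixed vertex form a subtree. All hold, so the decomposition is valid with width 3 − 1 = 2.

Yes; width 2.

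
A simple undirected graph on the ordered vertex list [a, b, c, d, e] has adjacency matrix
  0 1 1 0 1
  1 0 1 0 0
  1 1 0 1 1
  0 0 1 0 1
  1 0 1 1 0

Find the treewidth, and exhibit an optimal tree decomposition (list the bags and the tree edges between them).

Treewidth 2.
Bags: B1 = {a, c, e}  B2 = {c, d, e}  B3 = {a, b, c}
Tree: B1–B2, B1–B3

Each bag holds 3 vertices, so the decomposition has width 2, which upper-bounds the treewidth. Conversely, {c, d, e} is a clique of size 3, and the vertices of any clique must share a bag in every tree decomposition; so some bag has ≥ 3 vertices and tw(G) ≥ 2. The upper and lower bounds meet at 2, so that is the treewidth.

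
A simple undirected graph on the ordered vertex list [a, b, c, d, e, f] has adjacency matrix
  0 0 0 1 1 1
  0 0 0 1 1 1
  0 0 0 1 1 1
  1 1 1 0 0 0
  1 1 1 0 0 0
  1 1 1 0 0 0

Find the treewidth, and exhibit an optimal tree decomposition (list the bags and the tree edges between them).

The largest bag has 4 vertices, giving width 3; this decomposition certifies tw(G) ≤ 3. For the lower bound: the 4 vertex sets {c,e}, {a,d}, {b}, {f} are disjoint, each induces a connected subgraph, and every pair is joined by at least one edge of G. Contracting each set to a single vertex therefore yields K_{4} as a minor, and since treewidth is minor-monotone, tw(G) ≥ tw(K_{4}) = 3. Hence tw(G) = 3 exactly.

Treewidth 3.
Bags: B1 = {a, b, c, e}  B2 = {a, b, c, d}  B3 = {a, b, c, f}
Tree: B1–B2, B2–B3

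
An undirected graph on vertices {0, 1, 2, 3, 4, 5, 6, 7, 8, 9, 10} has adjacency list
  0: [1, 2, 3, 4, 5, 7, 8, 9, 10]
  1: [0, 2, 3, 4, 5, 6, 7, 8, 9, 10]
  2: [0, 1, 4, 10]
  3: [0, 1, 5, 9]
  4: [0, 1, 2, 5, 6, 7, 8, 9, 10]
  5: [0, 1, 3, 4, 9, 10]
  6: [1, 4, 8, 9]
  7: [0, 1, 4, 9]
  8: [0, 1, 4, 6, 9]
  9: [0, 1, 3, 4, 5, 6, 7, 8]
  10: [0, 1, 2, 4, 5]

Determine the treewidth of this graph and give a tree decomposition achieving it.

Treewidth 4.
Bags: B1 = {0, 1, 4, 5, 9}  B2 = {0, 1, 4, 8, 9}  B3 = {0, 1, 4, 7, 9}  B4 = {0, 1, 4, 5, 10}  B5 = {0, 1, 2, 4, 10}  B6 = {1, 4, 6, 8, 9}  B7 = {0, 1, 3, 5, 9}
Tree: B1–B2, B1–B3, B1–B4, B4–B5, B2–B6, B1–B7

Each bag holds 5 vertices, so the decomposition has width 4, which upper-bounds the treewidth. On the other hand G contains the 5-clique {0, 1, 3, 5, 9}. A clique must lie in a single bag of any decomposition, so no decomposition can have width below 4. Therefore the treewidth is 4.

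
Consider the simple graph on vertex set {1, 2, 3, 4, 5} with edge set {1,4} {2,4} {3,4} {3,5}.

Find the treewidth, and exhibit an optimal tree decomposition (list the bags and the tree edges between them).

Treewidth 1.
Bags: B1 = {3, 4}  B2 = {3, 5}  B3 = {2, 4}  B4 = {1, 4}
Tree: B1–B2, B1–B3, B1–B4

The largest bag has 2 vertices, giving width 1; this decomposition certifies tw(G) ≤ 1. G has an edge, so its treewidth is at least 1. Therefore the treewidth is 1.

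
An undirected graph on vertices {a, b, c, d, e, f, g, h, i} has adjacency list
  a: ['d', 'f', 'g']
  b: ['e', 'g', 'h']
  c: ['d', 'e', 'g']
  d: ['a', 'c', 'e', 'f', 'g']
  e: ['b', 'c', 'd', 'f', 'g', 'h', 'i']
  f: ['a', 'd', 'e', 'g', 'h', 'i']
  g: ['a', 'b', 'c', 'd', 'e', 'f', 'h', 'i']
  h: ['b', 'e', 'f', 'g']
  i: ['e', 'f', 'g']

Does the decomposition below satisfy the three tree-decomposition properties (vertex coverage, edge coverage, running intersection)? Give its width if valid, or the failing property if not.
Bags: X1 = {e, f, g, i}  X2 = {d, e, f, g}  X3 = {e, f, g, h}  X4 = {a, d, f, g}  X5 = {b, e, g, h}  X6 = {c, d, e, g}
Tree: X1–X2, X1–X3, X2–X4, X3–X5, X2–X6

Yes; width 3.

Checking the three conditions: (i) the bags cover all of {a, b, c, d, e, f, g, h, i}; (ii) for each edge, some bag contains both endpoints; (iii) the bags containing any fixed vertex form a subtree. All hold, so the decomposition is valid with width 4 − 1 = 3.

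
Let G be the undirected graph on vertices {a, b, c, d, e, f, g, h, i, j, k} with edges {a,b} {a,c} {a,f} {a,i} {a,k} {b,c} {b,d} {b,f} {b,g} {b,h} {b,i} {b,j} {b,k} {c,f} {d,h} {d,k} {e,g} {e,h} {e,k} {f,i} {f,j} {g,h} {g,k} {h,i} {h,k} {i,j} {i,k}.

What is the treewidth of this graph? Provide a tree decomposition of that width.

Treewidth 3.
One such decomposition:
Bags: B1 = {b, h, i, k}  B2 = {a, b, i, k}  B3 = {a, b, f, i}  B4 = {b, d, h, k}  B5 = {b, g, h, k}  B6 = {e, g, h, k}  B7 = {a, b, c, f}  B8 = {b, f, i, j}
Tree: B1–B2, B2–B3, B1–B4, B1–B5, B5–B6, B3–B7, B3–B8

The largest bag has 4 vertices, giving width 3; this decomposition certifies tw(G) ≤ 3. For the lower bound, the 4 vertices {e, g, h, k} are pairwise adjacent, and any tree decomposition puts a clique entirely inside one bag — forcing width ≥ 3. The upper and lower bounds meet at 3, so that is the treewidth.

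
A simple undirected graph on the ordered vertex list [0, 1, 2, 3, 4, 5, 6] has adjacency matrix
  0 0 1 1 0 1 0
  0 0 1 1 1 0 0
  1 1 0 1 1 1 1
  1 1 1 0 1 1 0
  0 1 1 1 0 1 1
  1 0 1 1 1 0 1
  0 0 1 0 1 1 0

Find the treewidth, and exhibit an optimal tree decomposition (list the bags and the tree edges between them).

The largest bag has 4 vertices, giving width 3; this decomposition certifies tw(G) ≤ 3. Conversely, {0, 2, 3, 5} is a clique of size 4, and the vertices of any clique must share a bag in every tree decomposition; so some bag has ≥ 4 vertices and tw(G) ≥ 3. Hence tw(G) = 3 exactly.

Treewidth 3.
One optimal decomposition is:
Bags: B1 = {2, 3, 4, 5}  B2 = {2, 4, 5, 6}  B3 = {0, 2, 3, 5}  B4 = {1, 2, 3, 4}
Tree: B1–B2, B1–B3, B1–B4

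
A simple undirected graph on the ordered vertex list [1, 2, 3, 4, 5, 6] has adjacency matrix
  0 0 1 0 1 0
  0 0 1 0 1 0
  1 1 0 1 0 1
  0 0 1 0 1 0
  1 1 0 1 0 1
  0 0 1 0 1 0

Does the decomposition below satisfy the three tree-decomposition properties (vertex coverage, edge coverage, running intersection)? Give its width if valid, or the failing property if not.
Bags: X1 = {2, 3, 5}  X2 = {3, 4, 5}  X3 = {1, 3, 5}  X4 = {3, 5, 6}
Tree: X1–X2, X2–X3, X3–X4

Every vertex of G appears in some bag (union = {1, 2, 3, 4, 5, 6}); every edge is covered by a bag; and for each vertex v the set of bags containing v is connected in the bag tree. The decomposition is therefore valid. The largest bag has 3 vertices, so the width is 2.

Yes; width 2.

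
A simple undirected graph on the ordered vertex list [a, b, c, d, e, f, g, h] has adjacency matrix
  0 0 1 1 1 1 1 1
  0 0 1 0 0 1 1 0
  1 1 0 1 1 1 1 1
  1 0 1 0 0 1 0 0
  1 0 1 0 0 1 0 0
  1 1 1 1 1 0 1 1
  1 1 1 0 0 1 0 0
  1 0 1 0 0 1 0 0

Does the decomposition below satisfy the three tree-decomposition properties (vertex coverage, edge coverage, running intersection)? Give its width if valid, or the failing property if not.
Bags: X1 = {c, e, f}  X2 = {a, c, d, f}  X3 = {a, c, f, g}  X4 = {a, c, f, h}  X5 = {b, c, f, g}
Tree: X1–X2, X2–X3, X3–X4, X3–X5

No — edge (a,e) lies in no bag.

A tree decomposition must satisfy three properties: every vertex lies in some bag; for every edge, both endpoints lie together in some bag; and for every vertex, the bags containing it form a connected subtree. Here edge (a,e) lies in no bag, so the decomposition is invalid.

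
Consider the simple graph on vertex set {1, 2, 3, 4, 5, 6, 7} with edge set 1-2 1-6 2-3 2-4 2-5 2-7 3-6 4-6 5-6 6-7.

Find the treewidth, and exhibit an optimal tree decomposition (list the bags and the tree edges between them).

Every bag has size at most 3, so the width is 3 − 1 = 2 and tw(G) ≤ 2. The edges 6–5–2–4–6 form a cycle, so G is not a tree and its treewidth is at least 2. Hence tw(G) = 2 exactly.

Treewidth 2.
One optimal decomposition is:
Bags: B1 = {2, 5, 6}  B2 = {2, 4, 6}  B3 = {1, 2, 6}  B4 = {2, 3, 6}  B5 = {2, 6, 7}
Tree: B1–B2, B2–B3, B3–B4, B4–B5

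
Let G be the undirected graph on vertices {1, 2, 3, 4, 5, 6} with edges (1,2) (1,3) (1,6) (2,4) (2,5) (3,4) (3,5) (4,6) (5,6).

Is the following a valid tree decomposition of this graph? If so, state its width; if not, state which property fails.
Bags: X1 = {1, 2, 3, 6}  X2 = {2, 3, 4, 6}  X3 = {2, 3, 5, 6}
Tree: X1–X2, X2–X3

Yes; width 3.

Vertex coverage: the bags together contain {1, 2, 3, 4, 5, 6}, the full vertex set. Edge coverage: each edge of G has both endpoints in at least one bag. Running intersection: for every vertex, the bags containing it form a connected subtree. All three properties hold, so this is a valid tree decomposition of width max|bag| − 1 = 3, and hence tw(G) ≤ 3.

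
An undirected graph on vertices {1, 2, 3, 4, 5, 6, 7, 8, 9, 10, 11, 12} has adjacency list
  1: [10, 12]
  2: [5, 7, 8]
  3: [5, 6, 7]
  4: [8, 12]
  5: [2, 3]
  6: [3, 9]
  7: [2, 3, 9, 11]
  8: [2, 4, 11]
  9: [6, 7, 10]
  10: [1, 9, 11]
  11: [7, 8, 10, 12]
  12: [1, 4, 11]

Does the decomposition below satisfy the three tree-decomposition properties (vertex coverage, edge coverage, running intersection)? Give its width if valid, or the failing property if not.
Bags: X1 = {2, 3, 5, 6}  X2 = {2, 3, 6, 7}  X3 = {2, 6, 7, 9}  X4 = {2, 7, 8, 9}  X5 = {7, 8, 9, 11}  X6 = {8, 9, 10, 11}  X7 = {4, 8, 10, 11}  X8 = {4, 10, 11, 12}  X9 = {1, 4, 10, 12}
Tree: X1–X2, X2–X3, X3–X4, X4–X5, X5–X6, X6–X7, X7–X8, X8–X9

Checking the three conditions: (i) the bags cover all of {1, 2, 3, 4, 5, 6, 7, 8, 9, 10, 11, 12}; (ii) for each edge, some bag contains both endpoints; (iii) the bags containing any fixed vertex form a subtree. All hold, so the decomposition is valid with width 4 − 1 = 3.

Yes; width 3.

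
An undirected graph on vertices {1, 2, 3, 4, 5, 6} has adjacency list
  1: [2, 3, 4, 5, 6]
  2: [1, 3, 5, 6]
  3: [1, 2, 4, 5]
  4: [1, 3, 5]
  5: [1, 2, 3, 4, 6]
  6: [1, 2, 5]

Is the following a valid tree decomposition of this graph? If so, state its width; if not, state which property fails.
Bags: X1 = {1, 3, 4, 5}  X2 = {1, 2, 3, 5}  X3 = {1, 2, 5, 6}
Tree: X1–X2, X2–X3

Yes; width 3.

Checking the three conditions: (i) the bags cover all of {1, 2, 3, 4, 5, 6}; (ii) for each edge, some bag contains both endpoints; (iii) the bags containing any fixed vertex form a subtree. All hold, so the decomposition is valid with width 4 − 1 = 3.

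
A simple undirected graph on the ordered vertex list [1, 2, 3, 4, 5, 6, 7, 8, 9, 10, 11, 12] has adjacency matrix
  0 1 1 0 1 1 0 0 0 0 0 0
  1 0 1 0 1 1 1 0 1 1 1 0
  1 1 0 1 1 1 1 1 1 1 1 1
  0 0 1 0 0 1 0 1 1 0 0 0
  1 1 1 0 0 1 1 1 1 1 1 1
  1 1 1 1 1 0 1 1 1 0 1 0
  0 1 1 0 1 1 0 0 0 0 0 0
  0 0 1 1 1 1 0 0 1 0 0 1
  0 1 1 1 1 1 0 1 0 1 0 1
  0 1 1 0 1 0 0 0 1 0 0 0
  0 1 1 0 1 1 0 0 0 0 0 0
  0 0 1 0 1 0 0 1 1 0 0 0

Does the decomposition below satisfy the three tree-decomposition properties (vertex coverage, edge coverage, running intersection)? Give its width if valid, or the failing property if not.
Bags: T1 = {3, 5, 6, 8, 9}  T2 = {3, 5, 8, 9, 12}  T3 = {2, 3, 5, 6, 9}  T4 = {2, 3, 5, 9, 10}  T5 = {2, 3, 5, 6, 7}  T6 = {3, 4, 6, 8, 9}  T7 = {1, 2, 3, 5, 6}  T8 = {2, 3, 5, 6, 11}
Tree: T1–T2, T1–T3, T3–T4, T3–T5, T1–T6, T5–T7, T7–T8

Every vertex of G appears in some bag (union = {1, 2, 3, 4, 5, 6, 7, 8, 9, 10, 11, 12}); every edge is covered by a bag; and for each vertex v the set of bags containing v is connected in the bag tree. The decomposition is therefore valid. The largest bag has 5 vertices, so the width is 4.

Yes; width 4.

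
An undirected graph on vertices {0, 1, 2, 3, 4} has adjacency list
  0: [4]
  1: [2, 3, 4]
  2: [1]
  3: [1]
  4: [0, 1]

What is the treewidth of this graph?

1

A width-1 tree decomposition is:
Bags: B1 = {0, 4}  B2 = {1, 4}  B3 = {1, 3}  B4 = {1, 2}
Tree: B1–B2, B2–B3, B2–B4
The largest bag has 2 vertices, giving width 1; this decomposition certifies tw(G) ≤ 1. Any graph with an edge has treewidth ≥ 1, and G has the edge 0–4. Therefore the treewidth is 1.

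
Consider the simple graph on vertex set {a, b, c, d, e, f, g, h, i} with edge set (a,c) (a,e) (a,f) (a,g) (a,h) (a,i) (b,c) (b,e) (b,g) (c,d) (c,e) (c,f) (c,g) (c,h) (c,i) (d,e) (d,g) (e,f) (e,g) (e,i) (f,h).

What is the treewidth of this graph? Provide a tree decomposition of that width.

Treewidth 3.
Bags: B1 = {c, d, e, g}  B2 = {a, c, e, g}  B3 = {b, c, e, g}  B4 = {a, c, e, f}  B5 = {a, c, e, i}  B6 = {a, c, f, h}
Tree: B1–B2, B2–B3, B2–B4, B4–B5, B4–B6

The largest bag has 4 vertices, giving width 3; this decomposition certifies tw(G) ≤ 3. Conversely, {c, d, e, g} is a clique of size 4, and the vertices of any clique must share a bag in every tree decomposition; so some bag has ≥ 4 vertices and tw(G) ≥ 3. Therefore the treewidth is 3.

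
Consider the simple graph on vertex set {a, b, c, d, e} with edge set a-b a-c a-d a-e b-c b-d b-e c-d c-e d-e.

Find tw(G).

4

A width-4 tree decomposition is:
Bags: B1 = {a, b, c, d, e}
Tree: (single bag)
With just one bag of size 5, the width is 5 − 1 = 4, so tw(G) ≤ 4. For the lower bound, the 5 vertices {a, b, c, d, e} are pairwise adjacent, and any tree decomposition puts a clique entirely inside one bag — forcing width ≥ 4. The upper and lower bounds meet at 4, so that is the treewidth.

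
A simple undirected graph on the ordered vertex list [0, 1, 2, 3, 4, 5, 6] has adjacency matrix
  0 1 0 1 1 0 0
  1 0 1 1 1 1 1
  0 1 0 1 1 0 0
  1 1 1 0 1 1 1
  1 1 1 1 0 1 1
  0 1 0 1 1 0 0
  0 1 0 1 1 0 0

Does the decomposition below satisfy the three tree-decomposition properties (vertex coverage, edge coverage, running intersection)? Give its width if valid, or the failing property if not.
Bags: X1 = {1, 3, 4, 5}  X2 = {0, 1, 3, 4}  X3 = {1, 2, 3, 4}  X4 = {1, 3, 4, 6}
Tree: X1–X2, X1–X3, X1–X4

Yes; width 3.

Checking the three conditions: (i) the bags cover all of {0, 1, 2, 3, 4, 5, 6}; (ii) for each edge, some bag contains both endpoints; (iii) the bags containing any fixed vertex form a subtree. All hold, so the decomposition is valid with width 4 − 1 = 3.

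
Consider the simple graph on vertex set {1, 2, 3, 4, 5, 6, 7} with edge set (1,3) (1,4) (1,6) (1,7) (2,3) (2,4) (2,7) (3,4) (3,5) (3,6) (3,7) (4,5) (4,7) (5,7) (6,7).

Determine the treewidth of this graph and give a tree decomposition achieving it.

Treewidth 3.
One such decomposition:
Bags: B1 = {1, 3, 4, 7}  B2 = {3, 4, 5, 7}  B3 = {2, 3, 4, 7}  B4 = {1, 3, 6, 7}
Tree: B1–B2, B2–B3, B1–B4

The largest bag has 4 vertices, giving width 3; this decomposition certifies tw(G) ≤ 3. Conversely, {1, 3, 4, 7} is a clique of size 4, and the vertices of any clique must share a bag in every tree decomposition; so some bag has ≥ 4 vertices and tw(G) ≥ 3. Therefore the treewidth is 3.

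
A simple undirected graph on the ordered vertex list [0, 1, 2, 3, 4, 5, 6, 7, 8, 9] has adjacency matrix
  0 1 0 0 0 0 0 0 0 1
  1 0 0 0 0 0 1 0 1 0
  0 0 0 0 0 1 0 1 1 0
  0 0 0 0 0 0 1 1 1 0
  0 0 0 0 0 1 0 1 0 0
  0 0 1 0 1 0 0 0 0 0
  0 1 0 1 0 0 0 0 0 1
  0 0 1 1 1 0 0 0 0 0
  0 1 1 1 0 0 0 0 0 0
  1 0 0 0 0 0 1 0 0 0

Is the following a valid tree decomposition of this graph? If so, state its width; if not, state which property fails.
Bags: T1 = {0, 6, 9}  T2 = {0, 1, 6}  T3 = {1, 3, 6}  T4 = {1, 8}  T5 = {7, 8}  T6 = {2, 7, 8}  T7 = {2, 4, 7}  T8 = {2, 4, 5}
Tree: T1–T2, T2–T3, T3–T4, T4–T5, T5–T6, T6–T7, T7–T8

No — edge (3,8) lies in no bag.

A tree decomposition must satisfy three properties: every vertex lies in some bag; for every edge, both endpoints lie together in some bag; and for every vertex, the bags containing it form a connected subtree. Here edge (3,8) lies in no bag, so the decomposition is invalid.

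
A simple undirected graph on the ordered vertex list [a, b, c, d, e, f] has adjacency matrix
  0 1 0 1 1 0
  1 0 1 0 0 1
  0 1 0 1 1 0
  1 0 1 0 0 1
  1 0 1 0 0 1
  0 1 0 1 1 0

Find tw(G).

3

A width-3 tree decomposition is:
Bags: B1 = {a, c, e, f}  B2 = {a, b, c, f}  B3 = {a, c, d, f}
Tree: B1–B2, B2–B3
Each bag holds 4 vertices, so the decomposition has width 3, which upper-bounds the treewidth. For the lower bound: the 4 vertex sets {c,e}, {a,b}, {f}, {d} are disjoint, each induces a connected subgraph, and every pair is joined by at least one edge of G. Contracting each set to a single vertex therefore yields K_{4} as a minor, and since treewidth is minor-monotone, tw(G) ≥ tw(K_{4}) = 3. Therefore the treewidth is 3.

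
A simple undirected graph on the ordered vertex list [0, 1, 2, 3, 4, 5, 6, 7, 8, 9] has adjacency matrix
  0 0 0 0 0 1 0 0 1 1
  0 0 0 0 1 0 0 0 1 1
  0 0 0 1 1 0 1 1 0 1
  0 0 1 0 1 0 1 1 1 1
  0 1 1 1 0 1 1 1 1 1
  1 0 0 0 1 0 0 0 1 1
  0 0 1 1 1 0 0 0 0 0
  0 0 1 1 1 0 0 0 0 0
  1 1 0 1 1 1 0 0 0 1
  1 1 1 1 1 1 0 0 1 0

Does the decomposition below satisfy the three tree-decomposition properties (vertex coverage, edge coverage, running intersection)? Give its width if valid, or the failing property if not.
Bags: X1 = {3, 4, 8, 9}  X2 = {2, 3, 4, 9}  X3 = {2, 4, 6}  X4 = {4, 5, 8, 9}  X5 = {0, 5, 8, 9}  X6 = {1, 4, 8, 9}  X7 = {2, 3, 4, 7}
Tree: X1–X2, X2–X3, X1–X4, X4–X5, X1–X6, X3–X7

A tree decomposition must satisfy three properties: every vertex lies in some bag; for every edge, both endpoints lie together in some bag; and for every vertex, the bags containing it form a connected subtree. Here edge (3,6) lies in no bag, so the decomposition is invalid.

No — edge (3,6) lies in no bag.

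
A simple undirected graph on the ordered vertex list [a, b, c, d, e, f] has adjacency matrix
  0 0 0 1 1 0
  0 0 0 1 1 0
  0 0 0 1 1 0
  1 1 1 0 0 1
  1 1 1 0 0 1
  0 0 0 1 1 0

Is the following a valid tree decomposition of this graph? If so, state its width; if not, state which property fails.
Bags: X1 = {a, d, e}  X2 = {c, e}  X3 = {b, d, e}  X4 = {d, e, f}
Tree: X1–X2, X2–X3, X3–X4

No — edge (d,c) lies in no bag.

A tree decomposition must satisfy three properties: every vertex lies in some bag; for every edge, both endpoints lie together in some bag; and for every vertex, the bags containing it form a connected subtree. Here edge (d,c) lies in no bag, so the decomposition is invalid.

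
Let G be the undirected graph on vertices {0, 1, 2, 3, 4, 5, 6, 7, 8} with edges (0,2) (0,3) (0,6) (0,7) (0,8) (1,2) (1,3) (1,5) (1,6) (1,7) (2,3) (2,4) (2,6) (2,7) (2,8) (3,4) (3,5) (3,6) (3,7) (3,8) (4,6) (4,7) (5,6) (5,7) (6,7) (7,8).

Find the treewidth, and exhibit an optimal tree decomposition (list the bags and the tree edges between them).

Every bag has size at most 5, so the width is 5 − 1 = 4 and tw(G) ≤ 4. Conversely, {0, 2, 3, 7, 8} is a clique of size 5, and the vertices of any clique must share a bag in every tree decomposition; so some bag has ≥ 5 vertices and tw(G) ≥ 4. Therefore the treewidth is 4.

Treewidth 4.
One such decomposition:
Bags: B1 = {1, 2, 3, 6, 7}  B2 = {2, 3, 4, 6, 7}  B3 = {1, 3, 5, 6, 7}  B4 = {0, 2, 3, 6, 7}  B5 = {0, 2, 3, 7, 8}
Tree: B1–B2, B1–B3, B1–B4, B4–B5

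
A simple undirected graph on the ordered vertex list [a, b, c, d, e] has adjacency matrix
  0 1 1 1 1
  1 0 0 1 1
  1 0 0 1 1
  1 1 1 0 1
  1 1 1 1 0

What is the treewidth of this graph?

A width-3 tree decomposition is:
Bags: B1 = {a, b, d, e}  B2 = {a, c, d, e}
Tree: B1–B2
Every bag has size at most 4, so the width is 4 − 1 = 3 and tw(G) ≤ 3. On the other hand G contains the 4-clique {a, c, d, e}. A clique must lie in a single bag of any decomposition, so no decomposition can have width below 3. Therefore the treewidth is 3.

3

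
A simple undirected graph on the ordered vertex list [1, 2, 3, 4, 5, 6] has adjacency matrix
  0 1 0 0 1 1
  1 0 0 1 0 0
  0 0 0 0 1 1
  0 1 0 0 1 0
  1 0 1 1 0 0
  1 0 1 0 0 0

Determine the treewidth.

2

A width-2 tree decomposition is:
Bags: B1 = {1, 3, 6}  B2 = {1, 3, 5}  B3 = {1, 2, 5}  B4 = {2, 4, 5}
Tree: B1–B2, B2–B3, B3–B4
The largest bag has 3 vertices, giving width 2; this decomposition certifies tw(G) ≤ 2. For the lower bound, G contains the cycle 6–3–5–1–6, so G is not a forest; only forests have treewidth ≤ 1, hence tw(G) ≥ 2. Therefore the treewidth is 2.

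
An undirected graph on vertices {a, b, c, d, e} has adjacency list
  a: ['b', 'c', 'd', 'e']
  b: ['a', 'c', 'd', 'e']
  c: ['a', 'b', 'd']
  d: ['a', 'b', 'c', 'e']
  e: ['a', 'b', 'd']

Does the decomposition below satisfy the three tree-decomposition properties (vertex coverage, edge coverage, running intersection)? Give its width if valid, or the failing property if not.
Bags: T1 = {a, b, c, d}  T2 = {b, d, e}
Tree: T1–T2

A tree decomposition must satisfy three properties: every vertex lies in some bag; for every edge, both endpoints lie together in some bag; and for every vertex, the bags containing it form a connected subtree. Here edge (a,e) lies in no bag, so the decomposition is invalid.

No — edge (a,e) lies in no bag.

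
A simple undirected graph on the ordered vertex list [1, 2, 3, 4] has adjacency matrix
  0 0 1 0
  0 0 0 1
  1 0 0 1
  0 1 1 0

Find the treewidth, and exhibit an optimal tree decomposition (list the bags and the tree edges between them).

Each bag holds 2 vertices, so the decomposition has width 1, which upper-bounds the treewidth. Any graph with an edge has treewidth ≥ 1, and G has the edge 2–4. Therefore the treewidth is 1.

Treewidth 1.
Bags: B1 = {2, 4}  B2 = {3, 4}  B3 = {1, 3}
Tree: B1–B2, B2–B3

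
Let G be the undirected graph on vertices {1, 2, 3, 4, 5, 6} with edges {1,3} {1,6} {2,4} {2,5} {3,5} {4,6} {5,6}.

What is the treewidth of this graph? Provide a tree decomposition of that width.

Treewidth 2.
Bags: B1 = {1, 3, 5}  B2 = {1, 5, 6}  B3 = {2, 5, 6}  B4 = {2, 4, 6}
Tree: B1–B2, B2–B3, B3–B4

Each bag holds 3 vertices, so the decomposition has width 2, which upper-bounds the treewidth. Since 3–1–6–5–3 is a cycle in G, G is not acyclic. Forests are exactly the graphs of treewidth ≤ 1, so tw(G) ≥ 2. Hence tw(G) = 2 exactly.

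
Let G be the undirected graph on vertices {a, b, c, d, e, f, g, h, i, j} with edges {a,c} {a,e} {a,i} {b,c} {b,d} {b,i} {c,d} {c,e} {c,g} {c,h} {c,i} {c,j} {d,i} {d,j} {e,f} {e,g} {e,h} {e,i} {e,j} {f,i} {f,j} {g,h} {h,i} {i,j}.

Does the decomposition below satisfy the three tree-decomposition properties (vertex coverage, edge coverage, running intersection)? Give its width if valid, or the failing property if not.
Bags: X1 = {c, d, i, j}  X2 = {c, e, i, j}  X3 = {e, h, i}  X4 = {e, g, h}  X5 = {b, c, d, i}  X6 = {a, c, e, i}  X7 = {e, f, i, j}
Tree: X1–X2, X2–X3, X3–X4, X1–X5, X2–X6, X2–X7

A tree decomposition must satisfy three properties: every vertex lies in some bag; for every edge, both endpoints lie together in some bag; and for every vertex, the bags containing it form a connected subtree. Here edge (c,h) lies in no bag, so the decomposition is invalid.

No — edge (c,h) lies in no bag.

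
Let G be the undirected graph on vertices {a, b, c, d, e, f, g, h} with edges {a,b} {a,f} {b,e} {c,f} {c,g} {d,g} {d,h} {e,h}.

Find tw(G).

2

A width-2 tree decomposition is:
Bags: B1 = {a, b, e}  B2 = {a, e, f}  B3 = {c, e, f}  B4 = {c, e, g}  B5 = {d, e, g}  B6 = {d, e, h}
Tree: B1–B2, B2–B3, B3–B4, B4–B5, B5–B6
Each bag holds 3 vertices, so the decomposition has width 2, which upper-bounds the treewidth. For the lower bound, G contains the cycle e–b–a–f–c–g–d–h–e, so G is not a forest; only forests have treewidth ≤ 1, hence tw(G) ≥ 2. Hence tw(G) = 2 exactly.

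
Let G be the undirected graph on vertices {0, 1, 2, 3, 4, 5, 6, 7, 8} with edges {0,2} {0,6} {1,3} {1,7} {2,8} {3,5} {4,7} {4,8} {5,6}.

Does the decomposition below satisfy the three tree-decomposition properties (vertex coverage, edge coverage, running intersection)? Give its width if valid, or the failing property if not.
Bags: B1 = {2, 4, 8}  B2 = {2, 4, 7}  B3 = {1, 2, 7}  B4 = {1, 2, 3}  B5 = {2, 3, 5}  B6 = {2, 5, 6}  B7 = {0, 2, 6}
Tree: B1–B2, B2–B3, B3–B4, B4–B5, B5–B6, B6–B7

Yes; width 2.

Checking the three conditions: (i) the bags cover all of {0, 1, 2, 3, 4, 5, 6, 7, 8}; (ii) for each edge, some bag contains both endpoints; (iii) the bags containing any fixed vertex form a subtree. All hold, so the decomposition is valid with width 3 − 1 = 2.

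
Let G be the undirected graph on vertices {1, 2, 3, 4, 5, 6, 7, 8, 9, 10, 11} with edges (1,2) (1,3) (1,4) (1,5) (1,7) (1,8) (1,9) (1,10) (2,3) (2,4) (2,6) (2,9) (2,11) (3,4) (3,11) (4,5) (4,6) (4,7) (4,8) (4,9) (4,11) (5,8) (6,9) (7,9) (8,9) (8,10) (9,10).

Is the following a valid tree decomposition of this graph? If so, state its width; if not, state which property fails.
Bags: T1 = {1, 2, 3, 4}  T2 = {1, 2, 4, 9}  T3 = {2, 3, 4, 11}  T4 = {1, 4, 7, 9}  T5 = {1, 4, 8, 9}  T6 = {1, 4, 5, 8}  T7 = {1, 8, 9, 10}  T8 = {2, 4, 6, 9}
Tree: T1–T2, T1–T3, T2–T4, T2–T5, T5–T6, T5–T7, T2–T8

Yes; width 3.

Checking the three conditions: (i) the bags cover all of {1, 2, 3, 4, 5, 6, 7, 8, 9, 10, 11}; (ii) for each edge, some bag contains both endpoints; (iii) the bags containing any fixed vertex form a subtree. All hold, so the decomposition is valid with width 4 − 1 = 3.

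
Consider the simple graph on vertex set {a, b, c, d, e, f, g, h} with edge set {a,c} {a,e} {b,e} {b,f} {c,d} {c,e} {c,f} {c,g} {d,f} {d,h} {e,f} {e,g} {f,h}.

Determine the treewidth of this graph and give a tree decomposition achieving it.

Treewidth 2.
One such decomposition:
Bags: B1 = {d, f, h}  B2 = {c, d, f}  B3 = {c, e, f}  B4 = {a, c, e}  B5 = {c, e, g}  B6 = {b, e, f}
Tree: B1–B2, B2–B3, B3–B4, B3–B5, B3–B6

The largest bag has 3 vertices, giving width 2; this decomposition certifies tw(G) ≤ 2. On the other hand G contains the 3-clique {c, e, g}. A clique must lie in a single bag of any decomposition, so no decomposition can have width below 2. Combining the bounds, tw(G) = 2.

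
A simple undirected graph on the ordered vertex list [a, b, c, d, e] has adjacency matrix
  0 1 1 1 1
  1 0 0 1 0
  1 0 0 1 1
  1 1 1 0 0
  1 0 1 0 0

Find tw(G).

A width-2 tree decomposition is:
Bags: B1 = {a, c, e}  B2 = {a, c, d}  B3 = {a, b, d}
Tree: B1–B2, B2–B3
Every bag has size at most 3, so the width is 3 − 1 = 2 and tw(G) ≤ 2. Conversely, {a, c, d} is a clique of size 3, and the vertices of any clique must share a bag in every tree decomposition; so some bag has ≥ 3 vertices and tw(G) ≥ 2. Therefore the treewidth is 2.

2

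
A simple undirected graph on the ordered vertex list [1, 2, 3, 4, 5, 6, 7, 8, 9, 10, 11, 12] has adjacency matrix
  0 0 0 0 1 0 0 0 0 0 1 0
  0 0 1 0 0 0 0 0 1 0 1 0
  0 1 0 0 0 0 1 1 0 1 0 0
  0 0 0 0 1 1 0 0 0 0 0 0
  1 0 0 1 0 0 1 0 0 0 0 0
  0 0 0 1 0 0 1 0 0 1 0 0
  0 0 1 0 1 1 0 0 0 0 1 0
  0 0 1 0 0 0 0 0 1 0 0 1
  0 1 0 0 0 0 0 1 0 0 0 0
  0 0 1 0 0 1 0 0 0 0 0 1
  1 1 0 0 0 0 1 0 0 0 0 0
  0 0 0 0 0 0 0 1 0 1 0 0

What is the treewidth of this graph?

3

A width-3 tree decomposition is:
Bags: B1 = {1, 4, 5, 11}  B2 = {4, 5, 7, 11}  B3 = {4, 6, 7, 11}  B4 = {2, 6, 7, 11}  B5 = {2, 3, 6, 7}  B6 = {2, 3, 6, 10}  B7 = {2, 3, 9, 10}  B8 = {3, 8, 9, 10}  B9 = {8, 9, 10, 12}
Tree: B1–B2, B2–B3, B3–B4, B4–B5, B5–B6, B6–B7, B7–B8, B8–B9
Every bag has size at most 4, so the width is 4 − 1 = 3 and tw(G) ≤ 3. For the lower bound: the 4 vertex sets {1,4,5}, {11}, {7}, {2,3,6,10} are disjoint, each induces a connected subgraph, and every pair is joined by at least one edge of G. Contracting each set to a single vertex therefore yields K_{4} as a minor, and since treewidth is minor-monotone, tw(G) ≥ tw(K_{4}) = 3. Therefore the treewidth is 3.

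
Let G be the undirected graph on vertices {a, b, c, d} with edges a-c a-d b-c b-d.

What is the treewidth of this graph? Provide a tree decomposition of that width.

Treewidth 2.
One optimal decomposition is:
Bags: B1 = {a, b, d}  B2 = {a, b, c}
Tree: B1–B2

Every bag has size at most 3, so the width is 3 − 1 = 2 and tw(G) ≤ 2. The edges b–d–a–c–b form a cycle, so G is not a tree and its treewidth is at least 2. Hence tw(G) = 2 exactly.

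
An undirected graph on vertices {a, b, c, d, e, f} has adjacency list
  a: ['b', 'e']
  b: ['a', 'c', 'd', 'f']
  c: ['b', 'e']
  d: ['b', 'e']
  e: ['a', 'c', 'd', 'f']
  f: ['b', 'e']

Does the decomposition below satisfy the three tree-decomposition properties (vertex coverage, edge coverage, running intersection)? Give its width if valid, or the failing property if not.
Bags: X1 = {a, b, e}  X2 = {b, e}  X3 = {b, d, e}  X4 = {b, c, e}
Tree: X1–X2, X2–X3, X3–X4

A tree decomposition must satisfy three properties: every vertex lies in some bag; for every edge, both endpoints lie together in some bag; and for every vertex, the bags containing it form a connected subtree. Here vertex f appears in no bag, so the decomposition is invalid.

No — vertex f appears in no bag.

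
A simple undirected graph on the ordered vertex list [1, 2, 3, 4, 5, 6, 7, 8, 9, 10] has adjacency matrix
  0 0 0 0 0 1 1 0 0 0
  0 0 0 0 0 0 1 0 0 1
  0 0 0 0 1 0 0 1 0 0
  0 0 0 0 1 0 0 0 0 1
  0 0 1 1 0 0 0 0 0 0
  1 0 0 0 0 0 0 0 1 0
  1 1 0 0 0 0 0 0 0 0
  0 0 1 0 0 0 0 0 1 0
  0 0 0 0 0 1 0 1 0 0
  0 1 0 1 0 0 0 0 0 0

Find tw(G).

A width-2 tree decomposition is:
Bags: B1 = {1, 6, 9}  B2 = {1, 7, 9}  B3 = {2, 7, 9}  B4 = {2, 9, 10}  B5 = {4, 9, 10}  B6 = {4, 5, 9}  B7 = {3, 5, 9}  B8 = {3, 8, 9}
Tree: B1–B2, B2–B3, B3–B4, B4–B5, B5–B6, B6–B7, B7–B8
The largest bag has 3 vertices, giving width 2; this decomposition certifies tw(G) ≤ 2. Since 9–6–1–7–2–10–4–5–3–8–9 is a cycle in G, G is not acyclic. Forests are exactly the graphs of treewidth ≤ 1, so tw(G) ≥ 2. Hence tw(G) = 2 exactly.

2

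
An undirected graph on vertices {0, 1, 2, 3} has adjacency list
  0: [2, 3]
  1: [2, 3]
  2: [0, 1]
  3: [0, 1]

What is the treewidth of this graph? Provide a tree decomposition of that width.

Treewidth 2.
One optimal decomposition is:
Bags: B1 = {0, 1, 3}  B2 = {0, 1, 2}
Tree: B1–B2

Each bag holds 3 vertices, so the decomposition has width 2, which upper-bounds the treewidth. For the lower bound, G contains the cycle 0–3–1–2–0, so G is not a forest; only forests have treewidth ≤ 1, hence tw(G) ≥ 2. Hence tw(G) = 2 exactly.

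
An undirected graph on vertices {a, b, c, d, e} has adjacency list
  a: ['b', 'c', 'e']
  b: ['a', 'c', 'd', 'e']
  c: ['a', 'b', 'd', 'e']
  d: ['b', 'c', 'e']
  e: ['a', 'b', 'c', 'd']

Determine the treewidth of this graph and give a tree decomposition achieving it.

Treewidth 3.
One optimal decomposition is:
Bags: B1 = {b, c, d, e}  B2 = {a, b, c, e}
Tree: B1–B2

Each bag holds 4 vertices, so the decomposition has width 3, which upper-bounds the treewidth. Conversely, {b, c, d, e} is a clique of size 4, and the vertices of any clique must share a bag in every tree decomposition; so some bag has ≥ 4 vertices and tw(G) ≥ 3. Hence tw(G) = 3 exactly.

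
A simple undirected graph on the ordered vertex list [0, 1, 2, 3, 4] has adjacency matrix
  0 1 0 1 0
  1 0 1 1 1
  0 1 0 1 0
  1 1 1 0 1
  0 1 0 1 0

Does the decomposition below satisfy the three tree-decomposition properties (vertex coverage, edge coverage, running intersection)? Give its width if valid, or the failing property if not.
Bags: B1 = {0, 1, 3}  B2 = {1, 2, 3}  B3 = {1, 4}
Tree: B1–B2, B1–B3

A tree decomposition must satisfy three properties: every vertex lies in some bag; for every edge, both endpoints lie together in some bag; and for every vertex, the bags containing it form a connected subtree. Here edge (3,4) lies in no bag, so the decomposition is invalid.

No — edge (3,4) lies in no bag.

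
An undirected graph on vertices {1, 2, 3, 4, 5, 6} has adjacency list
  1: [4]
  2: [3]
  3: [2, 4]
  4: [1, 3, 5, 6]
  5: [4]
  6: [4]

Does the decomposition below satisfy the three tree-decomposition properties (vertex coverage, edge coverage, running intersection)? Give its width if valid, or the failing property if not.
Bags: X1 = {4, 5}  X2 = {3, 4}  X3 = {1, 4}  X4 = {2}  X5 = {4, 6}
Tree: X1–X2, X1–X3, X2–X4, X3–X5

No — edge (3,2) lies in no bag.

A tree decomposition must satisfy three properties: every vertex lies in some bag; for every edge, both endpoints lie together in some bag; and for every vertex, the bags containing it form a connected subtree. Here edge (3,2) lies in no bag, so the decomposition is invalid.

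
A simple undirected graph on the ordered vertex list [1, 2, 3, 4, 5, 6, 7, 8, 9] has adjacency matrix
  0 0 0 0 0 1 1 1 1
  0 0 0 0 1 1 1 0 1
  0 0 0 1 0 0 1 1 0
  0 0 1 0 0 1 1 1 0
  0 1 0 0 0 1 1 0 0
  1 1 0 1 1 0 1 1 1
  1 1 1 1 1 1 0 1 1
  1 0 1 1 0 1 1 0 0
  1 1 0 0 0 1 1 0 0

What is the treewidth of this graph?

3

A width-3 tree decomposition is:
Bags: B1 = {1, 6, 7, 8}  B2 = {1, 6, 7, 9}  B3 = {2, 6, 7, 9}  B4 = {4, 6, 7, 8}  B5 = {2, 5, 6, 7}  B6 = {3, 4, 7, 8}
Tree: B1–B2, B2–B3, B1–B4, B3–B5, B4–B6
Each bag holds 4 vertices, so the decomposition has width 3, which upper-bounds the treewidth. Conversely, {3, 4, 7, 8} is a clique of size 4, and the vertices of any clique must share a bag in every tree decomposition; so some bag has ≥ 4 vertices and tw(G) ≥ 3. Combining the bounds, tw(G) = 3.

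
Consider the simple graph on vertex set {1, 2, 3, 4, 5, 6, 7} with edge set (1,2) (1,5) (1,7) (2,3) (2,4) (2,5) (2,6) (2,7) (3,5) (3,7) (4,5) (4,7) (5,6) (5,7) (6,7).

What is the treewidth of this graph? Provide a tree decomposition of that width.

The largest bag has 4 vertices, giving width 3; this decomposition certifies tw(G) ≤ 3. On the other hand G contains the 4-clique {1, 2, 5, 7}. A clique must lie in a single bag of any decomposition, so no decomposition can have width below 3. Combining the bounds, tw(G) = 3.

Treewidth 3.
One optimal decomposition is:
Bags: B1 = {2, 4, 5, 7}  B2 = {1, 2, 5, 7}  B3 = {2, 3, 5, 7}  B4 = {2, 5, 6, 7}
Tree: B1–B2, B2–B3, B3–B4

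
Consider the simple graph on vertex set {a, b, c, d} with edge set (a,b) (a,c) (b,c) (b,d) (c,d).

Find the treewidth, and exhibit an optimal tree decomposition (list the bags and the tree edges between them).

Treewidth 2.
Bags: B1 = {b, c, d}  B2 = {a, b, c}
Tree: B1–B2

Each bag holds 3 vertices, so the decomposition has width 2, which upper-bounds the treewidth. Conversely, {b, c, d} is a clique of size 3, and the vertices of any clique must share a bag in every tree decomposition; so some bag has ≥ 3 vertices and tw(G) ≥ 2. Hence tw(G) = 2 exactly.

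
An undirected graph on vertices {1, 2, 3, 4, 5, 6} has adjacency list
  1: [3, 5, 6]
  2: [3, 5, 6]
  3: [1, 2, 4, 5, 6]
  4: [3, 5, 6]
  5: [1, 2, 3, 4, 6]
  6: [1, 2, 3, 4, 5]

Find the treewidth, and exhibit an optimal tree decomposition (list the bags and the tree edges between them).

Every bag has size at most 4, so the width is 4 − 1 = 3 and tw(G) ≤ 3. For the lower bound, the 4 vertices {1, 3, 5, 6} are pairwise adjacent, and any tree decomposition puts a clique entirely inside one bag — forcing width ≥ 3. The upper and lower bounds meet at 3, so that is the treewidth.

Treewidth 3.
One optimal decomposition is:
Bags: B1 = {3, 4, 5, 6}  B2 = {1, 3, 5, 6}  B3 = {2, 3, 5, 6}
Tree: B1–B2, B2–B3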